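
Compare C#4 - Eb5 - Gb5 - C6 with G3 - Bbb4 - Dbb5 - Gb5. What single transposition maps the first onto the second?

down an augmented fourth

Take the first pair: C#4 → G3. C to G spans 4 letter names, so the interval is some kind of fourth.
G3 to C#4 is 6 semitones, which makes it an augmented fourth; the second version is lower, so the direction is down.
Checking another pair — C6 → Gb5 — gives the same interval.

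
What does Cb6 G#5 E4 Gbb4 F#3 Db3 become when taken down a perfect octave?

Cb5 G#4 E3 Gbb3 F#2 Db2

Cb6 -> Cb5
G#5 -> G#4
E4 -> E3
Gbb4 -> Gbb3
F#3 -> F#2
Db3 -> Db2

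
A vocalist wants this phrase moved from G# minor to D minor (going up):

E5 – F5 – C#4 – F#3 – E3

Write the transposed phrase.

G# minor to D minor up is a diminished fifth, so every note moves up by that interval.
E5 → Bb5
F5 → Cb6
C#4 → G4
F#3 → C4
E3 → Bb3

Bb5 Cb6 G4 C4 Bb3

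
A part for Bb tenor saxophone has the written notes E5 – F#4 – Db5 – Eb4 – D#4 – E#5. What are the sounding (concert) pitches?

Written C4 on the Bb tenor saxophone sounds as Bb2, a major ninth lower; apply that shift to every note.
E5 gives D4
F#4 gives E3
Db5 gives Cb4
Eb4 gives Db3
D#4 gives C#3
E#5 gives D#4

D4 E3 Cb4 Db3 C#3 D#4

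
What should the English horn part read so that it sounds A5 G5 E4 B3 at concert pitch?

E6 D6 B4 F#4

The English horn sounds a perfect fifth below written, so the written part must be a perfect fifth above concert — transpose each note up.
A5 → E6
G5 → D6
E4 → B4
B3 → F#4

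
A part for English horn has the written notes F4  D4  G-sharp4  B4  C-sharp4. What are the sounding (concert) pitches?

Bb3 G3 C#4 E4 F#3

The English horn sounds a perfect fifth below written, so transpose each written note down a perfect fifth.
F4 -> Bb3
D4 -> G3
G#4 -> C#4
B4 -> E4
C#4 -> F#3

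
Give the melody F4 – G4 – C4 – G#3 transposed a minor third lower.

D4 E4 A3 E#3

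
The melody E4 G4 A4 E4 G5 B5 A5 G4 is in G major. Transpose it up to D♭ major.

G major to D♭ major up is a diminished fifth, so every note moves up by that interval.
E4 becomes Bb4
G4 becomes Db5
A4 becomes Eb5
E4 becomes Bb4
G5 becomes Db6
B5 becomes F6
A5 becomes Eb6
G4 becomes Db5

Bb4 Db5 Eb5 Bb4 Db6 F6 Eb6 Db5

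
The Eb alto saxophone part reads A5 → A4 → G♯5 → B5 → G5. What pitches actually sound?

Written C4 on the Eb alto saxophone sounds as Eb3, a major sixth lower; apply that shift to every note.
A5 gives C5
A4 gives C4
G#5 gives B4
B5 gives D5
G5 gives Bb4

C5 C4 B4 D5 Bb4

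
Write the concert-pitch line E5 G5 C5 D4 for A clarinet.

G5 Bb5 Eb5 F4

The A clarinet sounds a minor third below written, so the written part must be a minor third above concert — transpose each note up.
E5 to G5
G5 to Bb5
C5 to Eb5
D4 to F4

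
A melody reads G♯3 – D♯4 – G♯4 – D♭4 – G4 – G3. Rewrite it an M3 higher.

B#3 F##4 B#4 F4 B4 B3

G#3: a third up reaches B, and 4 semitones makes it B#3.
A major third up from D#4 gives F##4.
G#4 up a major third is B#4.
Db4 up a major third is F4.
G4 up a major third is B4.
A major third up from G3 gives B3.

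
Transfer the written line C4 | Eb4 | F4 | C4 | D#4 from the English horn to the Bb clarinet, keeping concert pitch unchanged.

G3 Bb3 C4 G3 A#3

First find concert pitch: the English horn sounds a perfect fifth below written, so C4 Eb4 F4 C4 D#4 sounds F3 Ab3 Bb3 F3 G#3.
Then write for Bb clarinet: it sounds a major second below written, so the part must be a major second above concert.
F3 → G3
Ab3 → Bb3
Bb3 → C4
F3 → G3
G#3 → A#3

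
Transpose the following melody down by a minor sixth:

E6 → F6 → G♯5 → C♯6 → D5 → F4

G#5 A5 B#4 E#5 F#4 A3

E6 becomes G#5
F6 becomes A5
G#5 becomes B#4
C#6 becomes E#5
D5 becomes F#4
F4 becomes A3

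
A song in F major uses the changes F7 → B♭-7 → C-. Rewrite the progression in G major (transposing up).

G7 C-7 D-

F major up to G major is a major second; each chord root moves by that interval while the quality stays the same.
F7: root F up a major second → G, giving G7.
B♭-7: root B♭ up a major second → C, giving C-7.
C-: root C up a major second → D, giving D-.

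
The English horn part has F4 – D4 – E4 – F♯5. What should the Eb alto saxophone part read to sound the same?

G4 E4 F#4 G#5

First find concert pitch: the English horn sounds a perfect fifth below written, so F4 D4 E4 F♯5 sounds Bb3 G3 A3 B4.
Then write for Eb alto saxophone: it sounds a major sixth below written, so the part must be a major sixth above concert.
Bb3 → G4
G3 → E4
A3 → F#4
B4 → G#5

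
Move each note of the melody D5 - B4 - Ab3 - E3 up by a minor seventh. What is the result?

C6 A5 Gb4 D4

A minor seventh up from D5 gives C6.
B4: a seventh up reaches A, and 10 semitones makes it A5.
Ab3: a seventh up reaches G, and 10 semitones makes it Gb4.
E3: a seventh up reaches D, and 10 semitones makes it D4.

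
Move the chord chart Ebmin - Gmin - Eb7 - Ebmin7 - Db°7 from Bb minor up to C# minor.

F#min A#min F#7 F#min7 E°7

Bb minor up to C# minor is an augmented second; each chord root moves by that interval while the quality stays the same.
Ebmin: root Eb up an augmented second → F#, giving F#min.
Gmin: root G up an augmented second → A#, giving A#min.
Eb7: root Eb up an augmented second → F#, giving F#7.
Ebmin7: root Eb up an augmented second → F#, giving F#min7.
Db°7: root Db up an augmented second → E, giving E°7.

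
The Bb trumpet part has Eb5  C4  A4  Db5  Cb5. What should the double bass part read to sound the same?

First find concert pitch: the Bb trumpet sounds a major second below written, so Eb5 C4 A4 Db5 Cb5 sounds Db5 Bb3 G4 Cb5 Bbb4.
Then write for double bass: it sounds a perfect octave below written, so the part must be a perfect octave above concert.
Db5 → Db6
Bb3 → Bb4
G4 → G5
Cb5 → Cb6
Bbb4 → Bbb5

Db6 Bb4 G5 Cb6 Bbb5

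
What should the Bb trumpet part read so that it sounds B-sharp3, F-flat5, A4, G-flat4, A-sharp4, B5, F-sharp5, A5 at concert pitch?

Written C4 sounds as Bb3 on the Bb trumpet, so concert pitches are written a major second up.
B#3 gives C##4
Fb5 gives Gb5
A4 gives B4
Gb4 gives Ab4
A#4 gives B#4
B5 gives C#6
F#5 gives G#5
A5 gives B5

C##4 Gb5 B4 Ab4 B#4 C#6 G#5 B5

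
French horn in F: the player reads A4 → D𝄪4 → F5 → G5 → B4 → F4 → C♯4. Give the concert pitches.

D4 G##3 Bb4 C5 E4 Bb3 F#3

Written C4 on the French horn in F sounds as F3, a perfect fifth lower; apply that shift to every note.
A4 gives D4
D##4 gives G##3
F5 gives Bb4
G5 gives C5
B4 gives E4
F4 gives Bb3
C#4 gives F#3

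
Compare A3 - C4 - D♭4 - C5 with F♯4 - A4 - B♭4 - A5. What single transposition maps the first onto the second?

up a major sixth

From A3 to F#4 is 6 letter names — a sixth of some quality.
A3 to F#4 is 9 semitones, which makes it a major sixth; the second version is higher, so the direction is up.
Checking another pair — C5 → A5 — gives the same interval.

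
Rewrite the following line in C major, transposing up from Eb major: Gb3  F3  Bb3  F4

Eb major to C major up is a major sixth, so every note moves up by that interval.
Gb3 → Eb4
F3 → D4
Bb3 → G4
F4 → D5

Eb4 D4 G4 D5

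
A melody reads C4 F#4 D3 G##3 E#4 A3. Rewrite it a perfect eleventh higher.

F5 B5 G4 C##5 A#5 D5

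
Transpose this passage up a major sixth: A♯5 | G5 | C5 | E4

A#5 becomes F##6
G5 becomes E6
C5 becomes A5
E4 becomes C#5

F##6 E6 A5 C#5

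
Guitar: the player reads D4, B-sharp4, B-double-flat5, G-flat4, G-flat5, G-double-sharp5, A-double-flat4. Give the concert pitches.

D3 B#3 Bbb4 Gb3 Gb4 G##4 Abb3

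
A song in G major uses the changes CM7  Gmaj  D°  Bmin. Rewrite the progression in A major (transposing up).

G major up to A major is a major second; each chord root moves by that interval while the quality stays the same.
CM7: root C up a major second → D, giving DM7.
Gmaj: root G up a major second → A, giving Amaj.
D°: root D up a major second → E, giving E°.
Bmin: root B up a major second → C#, giving C#min.

DM7 Amaj E° C#min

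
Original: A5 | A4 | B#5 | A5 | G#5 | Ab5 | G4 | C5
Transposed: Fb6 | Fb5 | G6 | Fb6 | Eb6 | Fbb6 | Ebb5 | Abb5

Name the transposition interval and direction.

up a diminished sixth

From A5 to Fb6 is 6 letter names — a sixth of some quality.
A5 to Fb6 is 7 semitones, which makes it a diminished sixth; the second version is higher, so the direction is up.
Checking another pair — C5 → Abb5 — gives the same interval.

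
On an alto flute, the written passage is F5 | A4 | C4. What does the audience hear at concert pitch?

C5 E4 G3

The alto flute sounds a perfect fourth below written, so transpose each written note down a perfect fourth.
F5 gives C5
A4 gives E4
C4 gives G3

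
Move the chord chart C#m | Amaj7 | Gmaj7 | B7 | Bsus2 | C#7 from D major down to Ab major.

Gm Ebmaj7 Dbmaj7 F7 Fsus2 G7

D major down to Ab major is an augmented fourth; each chord root moves by that interval while the quality stays the same.
C#m: root C# down an augmented fourth → G, giving Gm.
Amaj7: root A down an augmented fourth → Eb, giving Ebmaj7.
Gmaj7: root G down an augmented fourth → Db, giving Dbmaj7.
B7: root B down an augmented fourth → F, giving F7.
Bsus2: root B down an augmented fourth → F, giving Fsus2.
C#7: root C# down an augmented fourth → G, giving G7.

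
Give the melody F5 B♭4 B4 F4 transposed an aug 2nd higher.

F5 gives G#5
Bb4 gives C#5
B4 gives C##5
F4 gives G#4

G#5 C#5 C##5 G#4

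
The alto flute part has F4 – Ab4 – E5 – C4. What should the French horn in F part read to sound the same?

First find concert pitch: the alto flute sounds a perfect fourth below written, so F4 Ab4 E5 C4 sounds C4 Eb4 B4 G3.
Then write for French horn in F: it sounds a perfect fifth below written, so the part must be a perfect fifth above concert.
C4 → G4
Eb4 → Bb4
B4 → F#5
G3 → D4

G4 Bb4 F#5 D4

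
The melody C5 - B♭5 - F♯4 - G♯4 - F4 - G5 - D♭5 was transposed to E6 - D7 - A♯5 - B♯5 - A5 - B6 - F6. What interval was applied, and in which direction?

Take the first pair: C5 → E6. C to E spans 10 letter names, so the interval is some kind of tenth.
C5 to E6 is 16 semitones, which makes it a major tenth; the second version is higher, so the direction is up.
Checking another pair — Db5 → F6 — gives the same interval.

up a major tenth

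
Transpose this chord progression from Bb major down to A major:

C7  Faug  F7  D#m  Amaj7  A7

B7 Eaug E7 C##m G#maj7 G#7

Bb major down to A major is a minor second; each chord root moves by that interval while the quality stays the same.
C7: root C down a minor second → B, giving B7.
Faug: root F down a minor second → E, giving Eaug.
F7: root F down a minor second → E, giving E7.
D#m: root D# down a minor second → C##, giving C##m.
Amaj7: root A down a minor second → G#, giving G#maj7.
A7: root A down a minor second → G#, giving G#7.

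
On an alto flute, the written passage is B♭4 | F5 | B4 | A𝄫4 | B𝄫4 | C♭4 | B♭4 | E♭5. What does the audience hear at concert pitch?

F4 C5 F#4 Ebb4 Fb4 Gb3 F4 Bb4

The alto flute sounds a perfect fourth below written, so transpose each written note down a perfect fourth.
Bb4 gives F4
F5 gives C5
B4 gives F#4
Abb4 gives Ebb4
Bbb4 gives Fb4
Cb4 gives Gb3
Bb4 gives F4
Eb5 gives Bb4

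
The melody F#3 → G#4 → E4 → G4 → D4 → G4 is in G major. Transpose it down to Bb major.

From G down to Bb is a major sixth; apply that to each pitch.
F#3 gives A2
G#4 gives B3
E4 gives G3
G4 gives Bb3
D4 gives F3
G4 gives Bb3

A2 B3 G3 Bb3 F3 Bb3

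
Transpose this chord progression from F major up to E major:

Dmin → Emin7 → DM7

F major up to E major is a major seventh; each chord root moves by that interval while the quality stays the same.
Dmin: root D up a major seventh → C#, giving C#min.
Emin7: root E up a major seventh → D#, giving D#min7.
DM7: root D up a major seventh → C#, giving C#M7.

C#min D#min7 C#M7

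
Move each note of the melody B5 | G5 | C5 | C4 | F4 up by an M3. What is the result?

D#6 B5 E5 E4 A4

B5 to D#6
G5 to B5
C5 to E5
C4 to E4
F4 to A4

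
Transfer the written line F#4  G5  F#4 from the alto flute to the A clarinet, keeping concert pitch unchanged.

E4 F5 E4

First find concert pitch: the alto flute sounds a perfect fourth below written, so F#4 G5 F#4 sounds C#4 D5 C#4.
Then write for A clarinet: it sounds a minor third below written, so the part must be a minor third above concert.
C#4 → E4
D5 → F5
C#4 → E4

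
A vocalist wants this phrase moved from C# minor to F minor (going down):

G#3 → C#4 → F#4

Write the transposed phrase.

C3 F3 Bb3

From C# down to F is an augmented fifth; apply that to each pitch.
G#3 -> C3
C#4 -> F3
F#4 -> Bb3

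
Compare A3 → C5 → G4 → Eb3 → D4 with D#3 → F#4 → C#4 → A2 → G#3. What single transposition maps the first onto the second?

down a diminished fifth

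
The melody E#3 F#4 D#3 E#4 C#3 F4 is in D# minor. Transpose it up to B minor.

C#4 D5 B3 C#5 A3 Db5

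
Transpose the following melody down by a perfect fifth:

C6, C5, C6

F5 F4 F5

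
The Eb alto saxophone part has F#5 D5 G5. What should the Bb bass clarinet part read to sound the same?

B5 G5 C6

First find concert pitch: the Eb alto saxophone sounds a major sixth below written, so F#5 D5 G5 sounds A4 F4 Bb4.
Then write for Bb bass clarinet: it sounds a major ninth below written, so the part must be a major ninth above concert.
A4 → B5
F4 → G5
Bb4 → C6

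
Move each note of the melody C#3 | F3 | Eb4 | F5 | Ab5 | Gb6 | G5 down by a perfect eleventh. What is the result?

G#1 C2 Bb2 C4 Eb4 Db5 D4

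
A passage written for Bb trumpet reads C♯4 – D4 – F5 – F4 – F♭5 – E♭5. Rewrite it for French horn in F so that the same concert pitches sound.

F#4 G4 Bb5 Bb4 Bbb5 Ab5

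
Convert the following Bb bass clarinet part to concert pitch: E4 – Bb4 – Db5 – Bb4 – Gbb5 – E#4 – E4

D3 Ab3 Cb4 Ab3 Fbb4 D#3 D3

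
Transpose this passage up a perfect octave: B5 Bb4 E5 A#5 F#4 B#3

B6 Bb5 E6 A#6 F#5 B#4

B5 → B6
Bb4 → Bb5
E5 → E6
A#5 → A#6
F#4 → F#5
B#3 → B#4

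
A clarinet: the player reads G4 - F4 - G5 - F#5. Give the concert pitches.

E4 D4 E5 D#5

The A clarinet sounds a minor third below written, so transpose each written note down a minor third.
G4 gives E4
F4 gives D4
G5 gives E5
F#5 gives D#5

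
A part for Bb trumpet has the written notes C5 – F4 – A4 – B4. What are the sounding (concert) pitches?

Bb4 Eb4 G4 A4

The Bb trumpet sounds a major second below written, so transpose each written note down a major second.
C5 → Bb4
F4 → Eb4
A4 → G4
B4 → A4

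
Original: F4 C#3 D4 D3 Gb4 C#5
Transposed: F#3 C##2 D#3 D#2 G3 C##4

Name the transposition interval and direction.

down a diminished octave

From F4 to F#3 is 8 letter names — an octave of some quality.
F#3 to F4 is 11 semitones, which makes it a diminished octave; the second version is lower, so the direction is down.
Checking another pair — C#5 → C##4 — gives the same interval.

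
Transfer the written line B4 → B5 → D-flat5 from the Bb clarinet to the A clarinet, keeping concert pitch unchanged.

First find concert pitch: the Bb clarinet sounds a major second below written, so B4 B5 D-flat5 sounds A4 A5 Cb5.
Then write for A clarinet: it sounds a minor third below written, so the part must be a minor third above concert.
A4 → C5
A5 → C6
Cb5 → Ebb5

C5 C6 Ebb5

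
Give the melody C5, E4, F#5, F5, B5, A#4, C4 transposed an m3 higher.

C5 → Eb5
E4 → G4
F#5 → A5
F5 → Ab5
B5 → D6
A#4 → C#5
C4 → Eb4

Eb5 G4 A5 Ab5 D6 C#5 Eb4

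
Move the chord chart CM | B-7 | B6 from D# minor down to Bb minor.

AbbM Gb-7 Gb6

D# minor down to Bb minor is an augmented third; each chord root moves by that interval while the quality stays the same.
CM: root C down an augmented third → Abb, giving AbbM.
B-7: root B down an augmented third → Gb, giving Gb-7.
B6: root B down an augmented third → Gb, giving Gb6.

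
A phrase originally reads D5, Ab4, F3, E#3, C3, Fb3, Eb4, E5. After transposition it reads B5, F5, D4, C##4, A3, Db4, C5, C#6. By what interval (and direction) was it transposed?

up a major sixth

From D5 to B5 is 6 letter names — a sixth of some quality.
D5 to B5 is 9 semitones, which makes it a major sixth; the second version is higher, so the direction is up.
Checking another pair — E5 → C#6 — gives the same interval.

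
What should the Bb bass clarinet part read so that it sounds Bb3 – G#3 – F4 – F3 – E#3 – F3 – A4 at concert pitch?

The Bb bass clarinet sounds a major ninth below written, so the written part must be a major ninth above concert — transpose each note up.
Bb3 to C5
G#3 to A#4
F4 to G5
F3 to G4
E#3 to F##4
F3 to G4
A4 to B5

C5 A#4 G5 G4 F##4 G4 B5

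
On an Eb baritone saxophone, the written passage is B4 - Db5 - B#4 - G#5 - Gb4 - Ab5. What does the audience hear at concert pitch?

Written C4 on the Eb baritone saxophone sounds as Eb2, a major thirteenth lower; apply that shift to every note.
B4 to D3
Db5 to Fb3
B#4 to D#3
G#5 to B3
Gb4 to Bbb2
Ab5 to Cb4

D3 Fb3 D#3 B3 Bbb2 Cb4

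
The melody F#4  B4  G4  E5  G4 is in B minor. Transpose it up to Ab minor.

Eb5 Ab5 Fb5 Db6 Fb5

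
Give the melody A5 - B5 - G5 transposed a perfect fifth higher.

E6 F#6 D6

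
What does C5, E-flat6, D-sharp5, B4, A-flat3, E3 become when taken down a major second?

Bb4 Db6 C#5 A4 Gb3 D3

A major second down from C5 gives Bb4.
A major second down from Eb6 gives Db6.
D#5: a second down reaches C, and 2 semitones makes it C#5.
B4: a second down reaches A, and 2 semitones makes it A4.
A major second down from Ab3 gives Gb3.
E3: a second down reaches D, and 2 semitones makes it D3.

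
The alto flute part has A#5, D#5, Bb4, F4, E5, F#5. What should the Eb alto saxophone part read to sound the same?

C##6 F##5 D5 A4 G#5 A#5

First find concert pitch: the alto flute sounds a perfect fourth below written, so A#5 D#5 Bb4 F4 E5 F#5 sounds E#5 A#4 F4 C4 B4 C#5.
Then write for Eb alto saxophone: it sounds a major sixth below written, so the part must be a major sixth above concert.
E#5 → C##6
A#4 → F##5
F4 → D5
C4 → A4
B4 → G#5
C#5 → A#5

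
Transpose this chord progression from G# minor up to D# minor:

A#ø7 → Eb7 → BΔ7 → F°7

E#ø7 Bb7 F#Δ7 C°7

G# minor up to D# minor is a perfect fifth; each chord root moves by that interval while the quality stays the same.
A#ø7: root A# up a perfect fifth → E#, giving E#ø7.
Eb7: root Eb up a perfect fifth → Bb, giving Bb7.
BΔ7: root B up a perfect fifth → F#, giving F#Δ7.
F°7: root F up a perfect fifth → C, giving C°7.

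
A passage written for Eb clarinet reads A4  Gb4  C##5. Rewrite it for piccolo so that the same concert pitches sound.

C4 Bbb3 E#4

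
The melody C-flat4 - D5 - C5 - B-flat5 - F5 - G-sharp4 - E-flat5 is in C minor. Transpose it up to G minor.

Gb4 A5 G5 F6 C6 D#5 Bb5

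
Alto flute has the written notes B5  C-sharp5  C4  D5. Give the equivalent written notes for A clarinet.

A5 B4 Bb3 C5

First find concert pitch: the alto flute sounds a perfect fourth below written, so B5 C-sharp5 C4 D5 sounds F#5 G#4 G3 A4.
Then write for A clarinet: it sounds a minor third below written, so the part must be a minor third above concert.
F#5 → A5
G#4 → B4
G3 → Bb3
A4 → C5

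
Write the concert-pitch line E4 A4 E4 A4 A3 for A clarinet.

The A clarinet sounds a minor third below written, so the written part must be a minor third above concert — transpose each note up.
E4 -> G4
A4 -> C5
E4 -> G4
A4 -> C5
A3 -> C4

G4 C5 G4 C5 C4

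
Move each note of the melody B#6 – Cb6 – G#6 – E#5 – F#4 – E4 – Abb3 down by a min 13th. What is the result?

D##5 Eb4 B#4 G##3 A#2 G#2 Cb2

B#6 → D##5
Cb6 → Eb4
G#6 → B#4
E#5 → G##3
F#4 → A#2
E4 → G#2
Abb3 → Cb2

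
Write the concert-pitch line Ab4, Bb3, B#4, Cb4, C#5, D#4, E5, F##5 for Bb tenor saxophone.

The Bb tenor saxophone sounds a major ninth below written, so the written part must be a major ninth above concert — transpose each note up.
Ab4 gives Bb5
Bb3 gives C5
B#4 gives C##6
Cb4 gives Db5
C#5 gives D#6
D#4 gives E#5
E5 gives F#6
F##5 gives G##6

Bb5 C5 C##6 Db5 D#6 E#5 F#6 G##6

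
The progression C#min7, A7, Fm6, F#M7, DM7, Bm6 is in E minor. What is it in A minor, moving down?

F#min7 D7 Bbm6 BM7 GM7 Em6

E minor down to A minor is a perfect fifth; each chord root moves by that interval while the quality stays the same.
C#min7: root C# down a perfect fifth → F#, giving F#min7.
A7: root A down a perfect fifth → D, giving D7.
Fm6: root F down a perfect fifth → Bb, giving Bbm6.
F#M7: root F# down a perfect fifth → B, giving BM7.
DM7: root D down a perfect fifth → G, giving GM7.
Bm6: root B down a perfect fifth → E, giving Em6.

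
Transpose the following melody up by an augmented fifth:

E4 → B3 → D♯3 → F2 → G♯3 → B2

B#4 F##4 A##3 C#3 D##4 F##3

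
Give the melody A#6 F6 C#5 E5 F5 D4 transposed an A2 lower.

A#6 becomes G6
F6 becomes Ebb6
C#5 becomes Bb4
E5 becomes Db5
F5 becomes Ebb5
D4 becomes Cb4

G6 Ebb6 Bb4 Db5 Ebb5 Cb4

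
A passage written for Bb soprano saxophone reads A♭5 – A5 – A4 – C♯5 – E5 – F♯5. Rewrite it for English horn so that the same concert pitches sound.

Db6 D6 D5 F#5 A5 B5

First find concert pitch: the Bb soprano saxophone sounds a major second below written, so A♭5 A5 A4 C♯5 E5 F♯5 sounds Gb5 G5 G4 B4 D5 E5.
Then write for English horn: it sounds a perfect fifth below written, so the part must be a perfect fifth above concert.
Gb5 → Db6
G5 → D6
G4 → D5
B4 → F#5
D5 → A5
E5 → B5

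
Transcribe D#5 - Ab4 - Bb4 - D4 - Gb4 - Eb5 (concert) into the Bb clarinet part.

Written C4 sounds as Bb3 on the Bb clarinet, so concert pitches are written a major second up.
D#5 → E#5
Ab4 → Bb4
Bb4 → C5
D4 → E4
Gb4 → Ab4
Eb5 → F5

E#5 Bb4 C5 E4 Ab4 F5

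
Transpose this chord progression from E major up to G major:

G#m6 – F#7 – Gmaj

E major up to G major is a minor third; each chord root moves by that interval while the quality stays the same.
G#m6: root G# up a minor third → B, giving Bm6.
F#7: root F# up a minor third → A, giving A7.
Gmaj: root G up a minor third → Bb, giving Bbmaj.

Bm6 A7 Bbmaj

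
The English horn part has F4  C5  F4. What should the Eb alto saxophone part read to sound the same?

First find concert pitch: the English horn sounds a perfect fifth below written, so F4 C5 F4 sounds Bb3 F4 Bb3.
Then write for Eb alto saxophone: it sounds a major sixth below written, so the part must be a major sixth above concert.
Bb3 → G4
F4 → D5
Bb3 → G4

G4 D5 G4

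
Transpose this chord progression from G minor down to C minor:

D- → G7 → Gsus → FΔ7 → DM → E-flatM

G- C7 Csus BbΔ7 GM AbM

G minor down to C minor is a perfect fifth; each chord root moves by that interval while the quality stays the same.
D-: root D down a perfect fifth → G, giving G-.
G7: root G down a perfect fifth → C, giving C7.
Gsus: root G down a perfect fifth → C, giving Csus.
FΔ7: root F down a perfect fifth → Bb, giving BbΔ7.
DM: root D down a perfect fifth → G, giving GM.
E-flatM: root E-flat down a perfect fifth → Ab, giving AbM.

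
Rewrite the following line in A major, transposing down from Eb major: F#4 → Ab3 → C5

B#3 D3 F#4

Eb major to A major down is a diminished fifth, so every note moves down by that interval.
F#4 to B#3
Ab3 to D3
C5 to F#4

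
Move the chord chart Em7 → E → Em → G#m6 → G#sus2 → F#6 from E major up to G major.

Gm7 G Gm Bm6 Bsus2 A6

E major up to G major is a minor third; each chord root moves by that interval while the quality stays the same.
Em7: root E up a minor third → G, giving Gm7.
E: root E up a minor third → G, giving G.
Em: root E up a minor third → G, giving Gm.
G#m6: root G# up a minor third → B, giving Bm6.
G#sus2: root G# up a minor third → B, giving Bsus2.
F#6: root F# up a minor third → A, giving A6.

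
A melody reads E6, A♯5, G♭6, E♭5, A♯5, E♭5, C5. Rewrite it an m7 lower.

F#5 B#4 Ab5 F4 B#4 F4 D4

E6 down a minor seventh is F#5.
A#5: a seventh down reaches B, and 10 semitones makes it B#4.
A minor seventh down from Gb6 gives Ab5.
Eb5: a seventh down reaches F, and 10 semitones makes it F4.
A minor seventh down from A#5 gives B#4.
Eb5: a seventh down reaches F, and 10 semitones makes it F4.
C5 down a minor seventh is D4.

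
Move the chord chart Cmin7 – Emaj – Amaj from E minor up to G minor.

E minor up to G minor is a minor third; each chord root moves by that interval while the quality stays the same.
Cmin7: root C up a minor third → Eb, giving Ebmin7.
Emaj: root E up a minor third → G, giving Gmaj.
Amaj: root A up a minor third → C, giving Cmaj.

Ebmin7 Gmaj Cmaj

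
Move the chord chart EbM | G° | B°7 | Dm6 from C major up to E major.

C major up to E major is a major third; each chord root moves by that interval while the quality stays the same.
EbM: root Eb up a major third → G, giving GM.
G°: root G up a major third → B, giving B°.
B°7: root B up a major third → D#, giving D#°7.
Dm6: root D up a major third → F#, giving F#m6.

GM B° D#°7 F#m6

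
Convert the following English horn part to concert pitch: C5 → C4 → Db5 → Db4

Written C4 on the English horn sounds as F3, a perfect fifth lower; apply that shift to every note.
C5 becomes F4
C4 becomes F3
Db5 becomes Gb4
Db4 becomes Gb3

F4 F3 Gb4 Gb3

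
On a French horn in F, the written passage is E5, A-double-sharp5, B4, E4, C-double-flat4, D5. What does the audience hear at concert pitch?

A4 D##5 E4 A3 Fbb3 G4

The French horn in F sounds a perfect fifth below written, so transpose each written note down a perfect fifth.
E5 -> A4
A##5 -> D##5
B4 -> E4
E4 -> A3
Cbb4 -> Fbb3
D5 -> G4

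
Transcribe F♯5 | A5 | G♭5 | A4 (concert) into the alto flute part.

B5 D6 Cb6 D5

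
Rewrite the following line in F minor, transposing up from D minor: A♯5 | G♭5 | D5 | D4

C#6 Bbb5 F5 F4

From D up to F is a minor third; apply that to each pitch.
A#5 → C#6
Gb5 → Bbb5
D5 → F5
D4 → F4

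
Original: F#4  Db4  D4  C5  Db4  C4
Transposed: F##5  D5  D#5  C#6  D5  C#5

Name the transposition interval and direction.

From F#4 to F##5 is 8 letter names — an octave of some quality.
F#4 to F##5 is 13 semitones, which makes it an augmented octave; the second version is higher, so the direction is up.
Checking another pair — C4 → C#5 — gives the same interval.

up an augmented octave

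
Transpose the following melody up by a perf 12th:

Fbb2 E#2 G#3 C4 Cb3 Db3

Cbb4 B#3 D#5 G5 Gb4 Ab4

Fbb2 to Cbb4
E#2 to B#3
G#3 to D#5
C4 to G5
Cb3 to Gb4
Db3 to Ab4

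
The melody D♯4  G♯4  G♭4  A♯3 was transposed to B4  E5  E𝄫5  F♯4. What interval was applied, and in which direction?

up a minor sixth

From D#4 to B4 is 6 letter names — a sixth of some quality.
D#4 to B4 is 8 semitones, which makes it a minor sixth; the second version is higher, so the direction is up.
Checking another pair — A#3 → F#4 — gives the same interval.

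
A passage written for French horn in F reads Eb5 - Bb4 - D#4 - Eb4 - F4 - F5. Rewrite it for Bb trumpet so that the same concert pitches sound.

Bb4 F4 A#3 Bb3 C4 C5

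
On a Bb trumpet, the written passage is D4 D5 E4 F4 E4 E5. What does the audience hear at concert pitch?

C4 C5 D4 Eb4 D4 D5

Written C4 on the Bb trumpet sounds as Bb3, a major second lower; apply that shift to every note.
D4 to C4
D5 to C5
E4 to D4
F4 to Eb4
E4 to D4
E5 to D5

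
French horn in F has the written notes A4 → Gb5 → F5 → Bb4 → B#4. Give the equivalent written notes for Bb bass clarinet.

First find concert pitch: the French horn in F sounds a perfect fifth below written, so A4 Gb5 F5 Bb4 B#4 sounds D4 Cb5 Bb4 Eb4 E#4.
Then write for Bb bass clarinet: it sounds a major ninth below written, so the part must be a major ninth above concert.
D4 → E5
Cb5 → Db6
Bb4 → C6
Eb4 → F5
E#4 → F##5

E5 Db6 C6 F5 F##5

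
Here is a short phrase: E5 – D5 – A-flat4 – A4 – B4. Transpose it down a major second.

D5 C5 Gb4 G4 A4

E5 to D5
D5 to C5
Ab4 to Gb4
A4 to G4
B4 to A4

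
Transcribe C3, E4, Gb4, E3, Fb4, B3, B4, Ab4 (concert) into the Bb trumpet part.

D3 F#4 Ab4 F#3 Gb4 C#4 C#5 Bb4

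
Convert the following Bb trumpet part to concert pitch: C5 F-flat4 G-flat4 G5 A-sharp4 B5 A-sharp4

Bb4 Ebb4 Fb4 F5 G#4 A5 G#4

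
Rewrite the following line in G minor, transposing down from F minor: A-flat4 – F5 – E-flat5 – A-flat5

Bb3 G4 F4 Bb4

From F down to G is a minor seventh; apply that to each pitch.
Ab4 becomes Bb3
F5 becomes G4
Eb5 becomes F4
Ab5 becomes Bb4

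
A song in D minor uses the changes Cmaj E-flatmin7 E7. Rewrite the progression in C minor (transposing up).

Bbmaj Dbmin7 D7

D minor up to C minor is a minor seventh; each chord root moves by that interval while the quality stays the same.
Cmaj: root C up a minor seventh → Bb, giving Bbmaj.
E-flatmin7: root E-flat up a minor seventh → Db, giving Dbmin7.
E7: root E up a minor seventh → D, giving D7.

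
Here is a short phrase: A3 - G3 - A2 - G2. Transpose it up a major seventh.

A3 -> G#4
G3 -> F#4
A2 -> G#3
G2 -> F#3

G#4 F#4 G#3 F#3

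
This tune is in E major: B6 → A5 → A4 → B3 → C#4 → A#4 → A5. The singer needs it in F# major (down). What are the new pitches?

C#6 B4 B3 C#3 D#3 B#3 B4

E major to F# major down is a minor seventh, so every note moves down by that interval.
B6 -> C#6
A5 -> B4
A4 -> B3
B3 -> C#3
C#4 -> D#3
A#4 -> B#3
A5 -> B4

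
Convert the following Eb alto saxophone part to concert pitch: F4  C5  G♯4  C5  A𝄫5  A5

The Eb alto saxophone sounds a major sixth below written, so transpose each written note down a major sixth.
F4 to Ab3
C5 to Eb4
G#4 to B3
C5 to Eb4
Abb5 to Cbb5
A5 to C5

Ab3 Eb4 B3 Eb4 Cbb5 C5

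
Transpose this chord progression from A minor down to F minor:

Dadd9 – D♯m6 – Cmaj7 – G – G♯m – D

Bbadd9 Bm6 Abmaj7 Eb Em Bb

A minor down to F minor is a major third; each chord root moves by that interval while the quality stays the same.
Dadd9: root D down a major third → Bb, giving Bbadd9.
D♯m6: root D♯ down a major third → B, giving Bm6.
Cmaj7: root C down a major third → Ab, giving Abmaj7.
G: root G down a major third → Eb, giving Eb.
G♯m: root G♯ down a major third → E, giving Em.
D: root D down a major third → Bb, giving Bb.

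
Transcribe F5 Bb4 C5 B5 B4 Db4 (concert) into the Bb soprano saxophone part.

The Bb soprano saxophone sounds a major second below written, so the written part must be a major second above concert — transpose each note up.
F5 -> G5
Bb4 -> C5
C5 -> D5
B5 -> C#6
B4 -> C#5
Db4 -> Eb4

G5 C5 D5 C#6 C#5 Eb4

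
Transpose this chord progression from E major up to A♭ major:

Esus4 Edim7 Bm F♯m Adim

E major up to A♭ major is a diminished fourth; each chord root moves by that interval while the quality stays the same.
Esus4: root E up a diminished fourth → Ab, giving Absus4.
Edim7: root E up a diminished fourth → Ab, giving Abdim7.
Bm: root B up a diminished fourth → Eb, giving Ebm.
F♯m: root F♯ up a diminished fourth → Bb, giving Bbm.
Adim: root A up a diminished fourth → Db, giving Dbdim.

Absus4 Abdim7 Ebm Bbm Dbdim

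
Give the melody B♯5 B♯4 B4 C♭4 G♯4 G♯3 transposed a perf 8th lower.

B#4 B#3 B3 Cb3 G#3 G#2

B#5 gives B#4
B#4 gives B#3
B4 gives B3
Cb4 gives Cb3
G#4 gives G#3
G#3 gives G#2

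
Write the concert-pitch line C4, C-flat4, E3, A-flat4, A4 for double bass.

C5 Cb5 E4 Ab5 A5

The double bass sounds a perfect octave below written, so the written part must be a perfect octave above concert — transpose each note up.
C4 -> C5
Cb4 -> Cb5
E3 -> E4
Ab4 -> Ab5
A4 -> A5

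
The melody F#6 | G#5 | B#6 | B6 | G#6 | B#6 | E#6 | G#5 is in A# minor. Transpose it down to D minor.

Bb5 C5 E6 Eb6 C6 E6 A5 C5

A# minor to D minor down is an augmented fifth, so every note moves down by that interval.
F#6 gives Bb5
G#5 gives C5
B#6 gives E6
B6 gives Eb6
G#6 gives C6
B#6 gives E6
E#6 gives A5
G#5 gives C5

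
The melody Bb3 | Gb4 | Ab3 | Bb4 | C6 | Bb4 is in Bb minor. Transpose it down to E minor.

From Bb down to E is a diminished fifth; apply that to each pitch.
Bb3 → E3
Gb4 → C4
Ab3 → D3
Bb4 → E4
C6 → F#5
Bb4 → E4

E3 C4 D3 E4 F#5 E4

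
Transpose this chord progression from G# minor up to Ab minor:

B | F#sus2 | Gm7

Cb Gbsus2 Abbm7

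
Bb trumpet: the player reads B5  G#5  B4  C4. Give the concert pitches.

A5 F#5 A4 Bb3

Written C4 on the Bb trumpet sounds as Bb3, a major second lower; apply that shift to every note.
B5 → A5
G#5 → F#5
B4 → A4
C4 → Bb3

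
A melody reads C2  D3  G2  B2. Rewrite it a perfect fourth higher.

F2 G3 C3 E3

A perfect fourth up from C2 gives F2.
D3 up a perfect fourth is G3.
A perfect fourth up from G2 gives C3.
B2 up a perfect fourth is E3.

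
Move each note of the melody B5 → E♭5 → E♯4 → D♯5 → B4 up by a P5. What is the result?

B5 -> F#6
Eb5 -> Bb5
E#4 -> B#4
D#5 -> A#5
B4 -> F#5

F#6 Bb5 B#4 A#5 F#5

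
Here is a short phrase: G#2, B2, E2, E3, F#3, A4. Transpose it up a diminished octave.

G#2 to G3
B2 to Bb3
E2 to Eb3
E3 to Eb4
F#3 to F4
A4 to Ab5

G3 Bb3 Eb3 Eb4 F4 Ab5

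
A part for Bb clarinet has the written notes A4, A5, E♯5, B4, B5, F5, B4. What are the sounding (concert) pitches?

Written C4 on the Bb clarinet sounds as Bb3, a major second lower; apply that shift to every note.
A4 → G4
A5 → G5
E#5 → D#5
B4 → A4
B5 → A5
F5 → Eb5
B4 → A4

G4 G5 D#5 A4 A5 Eb5 A4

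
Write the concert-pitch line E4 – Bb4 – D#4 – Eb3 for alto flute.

The alto flute sounds a perfect fourth below written, so the written part must be a perfect fourth above concert — transpose each note up.
E4 → A4
Bb4 → Eb5
D#4 → G#4
Eb3 → Ab3

A4 Eb5 G#4 Ab3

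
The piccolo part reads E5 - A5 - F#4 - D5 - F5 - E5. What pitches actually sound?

The piccolo sounds a perfect octave above written, so transpose each written note up a perfect octave.
E5 -> E6
A5 -> A6
F#4 -> F#5
D5 -> D6
F5 -> F6
E5 -> E6

E6 A6 F#5 D6 F6 E6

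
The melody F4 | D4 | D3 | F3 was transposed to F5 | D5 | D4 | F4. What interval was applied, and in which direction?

up a perfect octave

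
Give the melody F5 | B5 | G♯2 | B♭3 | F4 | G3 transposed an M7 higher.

E6 A#6 F##3 A4 E5 F#4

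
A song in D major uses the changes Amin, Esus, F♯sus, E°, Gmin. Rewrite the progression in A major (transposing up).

Emin Bsus C#sus B° Dmin

D major up to A major is a perfect fifth; each chord root moves by that interval while the quality stays the same.
Amin: root A up a perfect fifth → E, giving Emin.
Esus: root E up a perfect fifth → B, giving Bsus.
F♯sus: root F♯ up a perfect fifth → C#, giving C#sus.
E°: root E up a perfect fifth → B, giving B°.
Gmin: root G up a perfect fifth → D, giving Dmin.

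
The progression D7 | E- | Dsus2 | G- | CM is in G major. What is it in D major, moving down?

A7 B- Asus2 D- GM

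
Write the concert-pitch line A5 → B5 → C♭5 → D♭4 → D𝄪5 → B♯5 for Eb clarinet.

F#5 G#5 Ab4 Bb3 B##4 G##5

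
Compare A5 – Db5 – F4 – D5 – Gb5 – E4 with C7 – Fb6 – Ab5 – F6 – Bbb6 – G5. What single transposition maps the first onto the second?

Take the first pair: A5 → C7. A to C spans 10 letter names, so the interval is some kind of tenth.
A5 to C7 is 15 semitones, which makes it a minor tenth; the second version is higher, so the direction is up.
Checking another pair — E4 → G5 — gives the same interval.

up a minor tenth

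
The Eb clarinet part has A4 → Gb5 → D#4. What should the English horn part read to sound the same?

G5 Fb6 C#5

First find concert pitch: the Eb clarinet sounds a minor third above written, so A4 Gb5 D#4 sounds C5 Bbb5 F#4.
Then write for English horn: it sounds a perfect fifth below written, so the part must be a perfect fifth above concert.
C5 → G5
Bbb5 → Fb6
F#4 → C#5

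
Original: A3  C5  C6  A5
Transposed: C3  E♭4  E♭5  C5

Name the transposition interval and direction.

Take the first pair: A3 → C3. A to C spans 6 letter names, so the interval is some kind of sixth.
C3 to A3 is 9 semitones, which makes it a major sixth; the second version is lower, so the direction is down.
Checking another pair — A5 → C5 — gives the same interval.

down a major sixth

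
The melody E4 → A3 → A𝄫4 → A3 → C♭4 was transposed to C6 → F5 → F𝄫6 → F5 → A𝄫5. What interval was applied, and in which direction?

Take the first pair: E4 → C6. E to C spans 13 letter names, so the interval is some kind of thirteenth.
E4 to C6 is 20 semitones, which makes it a minor thirteenth; the second version is higher, so the direction is up.
Checking another pair — Cb4 → Abb5 — gives the same interval.

up a minor thirteenth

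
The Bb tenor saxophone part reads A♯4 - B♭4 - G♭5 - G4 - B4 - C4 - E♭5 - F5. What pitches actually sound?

G#3 Ab3 Fb4 F3 A3 Bb2 Db4 Eb4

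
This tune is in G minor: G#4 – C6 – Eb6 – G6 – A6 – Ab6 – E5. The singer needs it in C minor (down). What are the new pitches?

From G down to C is a perfect fifth; apply that to each pitch.
G#4 gives C#4
C6 gives F5
Eb6 gives Ab5
G6 gives C6
A6 gives D6
Ab6 gives Db6
E5 gives A4

C#4 F5 Ab5 C6 D6 Db6 A4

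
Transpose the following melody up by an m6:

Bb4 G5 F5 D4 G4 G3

Bb4 -> Gb5
G5 -> Eb6
F5 -> Db6
D4 -> Bb4
G4 -> Eb5
G3 -> Eb4

Gb5 Eb6 Db6 Bb4 Eb5 Eb4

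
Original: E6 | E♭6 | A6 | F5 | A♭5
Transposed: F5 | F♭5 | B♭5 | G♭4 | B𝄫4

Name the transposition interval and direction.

down a major seventh

Take the first pair: E6 → F5. E to F spans 7 letter names, so the interval is some kind of seventh.
F5 to E6 is 11 semitones, which makes it a major seventh; the second version is lower, so the direction is down.
Checking another pair — Ab5 → Bbb4 — gives the same interval.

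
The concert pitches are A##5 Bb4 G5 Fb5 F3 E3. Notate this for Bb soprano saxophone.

B##5 C5 A5 Gb5 G3 F#3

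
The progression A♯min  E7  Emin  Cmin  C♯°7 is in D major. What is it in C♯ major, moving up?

G##min D#7 D#min Bmin B#°7

D major up to C♯ major is a major seventh; each chord root moves by that interval while the quality stays the same.
A♯min: root A♯ up a major seventh → G##, giving G##min.
E7: root E up a major seventh → D#, giving D#7.
Emin: root E up a major seventh → D#, giving D#min.
Cmin: root C up a major seventh → B, giving Bmin.
C♯°7: root C♯ up a major seventh → B#, giving B#°7.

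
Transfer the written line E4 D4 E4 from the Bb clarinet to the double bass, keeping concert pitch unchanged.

First find concert pitch: the Bb clarinet sounds a major second below written, so E4 D4 E4 sounds D4 C4 D4.
Then write for double bass: it sounds a perfect octave below written, so the part must be a perfect octave above concert.
D4 → D5
C4 → C5
D4 → D5

D5 C5 D5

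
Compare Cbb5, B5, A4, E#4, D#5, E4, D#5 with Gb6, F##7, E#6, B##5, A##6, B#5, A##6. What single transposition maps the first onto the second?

From Cbb5 to Gb6 is 12 letter names — a twelfth of some quality.
Cbb5 to Gb6 is 20 semitones, which makes it an augmented twelfth; the second version is higher, so the direction is up.
Checking another pair — D#5 → A##6 — gives the same interval.

up an augmented twelfth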